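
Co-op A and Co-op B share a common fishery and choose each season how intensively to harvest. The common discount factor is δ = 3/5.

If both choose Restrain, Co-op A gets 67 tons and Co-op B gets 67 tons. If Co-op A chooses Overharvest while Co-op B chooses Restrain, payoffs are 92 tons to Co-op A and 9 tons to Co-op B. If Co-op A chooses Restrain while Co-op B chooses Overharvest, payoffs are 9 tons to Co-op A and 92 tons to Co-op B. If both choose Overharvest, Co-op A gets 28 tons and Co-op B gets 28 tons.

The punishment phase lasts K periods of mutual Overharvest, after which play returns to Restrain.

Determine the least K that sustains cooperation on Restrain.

IC: δ(1−δ^K)/(1−δ) ≥ (92−67)/(67−28) = 25/39.
With δ = 3/5: need 1 − δ^K ≥ 25/39·(1−3/5)/(3/5), i.e. δ^K ≤ 0.5726.
Since (3/5)^1 = 0.6000 and (3/5)^2 = 0.3600, the smallest such K is 2.

2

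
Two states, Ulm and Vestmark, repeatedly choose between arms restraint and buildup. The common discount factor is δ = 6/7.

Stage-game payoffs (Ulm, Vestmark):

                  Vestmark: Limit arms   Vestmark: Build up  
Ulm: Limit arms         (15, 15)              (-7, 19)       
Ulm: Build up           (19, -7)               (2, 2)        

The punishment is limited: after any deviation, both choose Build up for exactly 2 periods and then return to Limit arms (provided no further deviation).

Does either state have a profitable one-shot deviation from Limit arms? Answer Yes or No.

No

Comparing payoff streams over the 3 periods until play realigns: cooperate → 15(1+δ+…+δ^2); deviate → 19 + 2(δ+…+δ^2).
Cooperation is sustained iff (15−2)(δ+…+δ^2) ≥ 19−15.
δ+…+δ^2 = 6/7·(1−(6/7)^2)/(1−6/7) = 1.5918, and (19−15)/(15−2) = 0.3077.
1.5918 ≥ 0.3077, so cooperation is sustainable.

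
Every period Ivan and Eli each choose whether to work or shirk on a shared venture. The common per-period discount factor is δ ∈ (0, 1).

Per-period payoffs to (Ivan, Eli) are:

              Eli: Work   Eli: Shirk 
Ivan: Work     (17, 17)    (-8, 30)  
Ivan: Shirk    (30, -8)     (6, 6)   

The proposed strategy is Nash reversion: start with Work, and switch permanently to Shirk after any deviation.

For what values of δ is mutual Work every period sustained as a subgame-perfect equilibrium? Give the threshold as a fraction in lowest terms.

13/24

Cooperation forever yields 17 each period: 17/(1−δ).
Deviating yields 30 once, then 6 forever: 30 + 6δ/(1−δ).
No profitable deviation requires 17/(1−δ) ≥ 30 + 6δ/(1−δ).
Multiplying by (1−δ): 17 ≥ 30(1−δ) + 6δ = 30 − 24δ.
So 24δ ≥ 13, i.e. δ ≥ 13/24.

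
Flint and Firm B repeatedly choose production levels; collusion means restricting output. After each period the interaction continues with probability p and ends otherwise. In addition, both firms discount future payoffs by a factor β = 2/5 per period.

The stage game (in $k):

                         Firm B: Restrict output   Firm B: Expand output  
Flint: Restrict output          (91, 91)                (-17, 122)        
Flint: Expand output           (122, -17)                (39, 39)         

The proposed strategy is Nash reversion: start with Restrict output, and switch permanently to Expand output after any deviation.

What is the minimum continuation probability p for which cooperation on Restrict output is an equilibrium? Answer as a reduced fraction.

With continuation probability p and discount β, the effective per-period discount factor is βp.
Grim-trigger IC: βp ≥ (122−91)/(122−39) = 31/83.
So p ≥ (31/83)/(2/5) = 155/166.

155/166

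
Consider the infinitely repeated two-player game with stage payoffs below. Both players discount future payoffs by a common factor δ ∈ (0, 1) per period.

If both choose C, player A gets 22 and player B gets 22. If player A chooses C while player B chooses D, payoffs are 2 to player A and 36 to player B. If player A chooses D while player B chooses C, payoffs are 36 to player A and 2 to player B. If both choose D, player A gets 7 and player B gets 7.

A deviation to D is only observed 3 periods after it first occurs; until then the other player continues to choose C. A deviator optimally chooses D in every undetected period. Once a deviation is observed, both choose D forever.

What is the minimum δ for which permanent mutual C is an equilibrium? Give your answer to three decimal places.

Deviating for the 3 undetected periods gains 36−22 = 14 per period over cooperation, then loses 22−7 = 15 per period forever once punishment starts.
Gain: 14(1 + δ + … + δ^2); loss: 15·δ^3/(1−δ).
No profitable deviation ⇔ 14(1−δ^3) ≤ 15·δ^3, i.e. δ^3 ≥ 14/(14+15) = 14/29.
Hence δ ≥ (14/29)^(1/3) ≈ 0.784.

0.784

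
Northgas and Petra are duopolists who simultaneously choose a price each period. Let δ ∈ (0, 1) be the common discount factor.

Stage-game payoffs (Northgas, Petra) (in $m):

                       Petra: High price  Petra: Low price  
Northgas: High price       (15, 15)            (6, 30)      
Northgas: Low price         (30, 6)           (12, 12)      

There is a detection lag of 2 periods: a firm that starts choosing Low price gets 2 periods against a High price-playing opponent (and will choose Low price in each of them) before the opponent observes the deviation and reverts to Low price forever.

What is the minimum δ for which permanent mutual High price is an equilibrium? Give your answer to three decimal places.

A deviator earns 30 for 2 periods, then 12 forever; cooperating earns 15 forever. Multiplying the IC by (1−δ):
15 ≥ 30(1−δ^2) + 12δ^2, so 18·δ^2 ≥ 15 and δ^2 ≥ 5/6.
δ ≥ (5/6)^(1/2) ≈ 0.913.

0.913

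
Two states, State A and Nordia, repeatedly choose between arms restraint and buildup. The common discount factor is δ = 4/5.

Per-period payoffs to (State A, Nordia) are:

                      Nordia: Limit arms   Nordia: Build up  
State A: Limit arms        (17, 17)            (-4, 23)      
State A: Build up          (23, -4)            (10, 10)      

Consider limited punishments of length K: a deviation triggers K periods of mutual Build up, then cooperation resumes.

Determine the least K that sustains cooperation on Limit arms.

No profitable deviation requires (17−10)(δ+…+δ^K) ≥ 23−17, i.e. δ+…+δ^K ≥ 6/7 ≈ 0.8571.
With δ = 4/5, the partial sums are K=1: 0.8000, K=2: 1.4400.
K = 2 is the first length at which the sum reaches 0.8571.

2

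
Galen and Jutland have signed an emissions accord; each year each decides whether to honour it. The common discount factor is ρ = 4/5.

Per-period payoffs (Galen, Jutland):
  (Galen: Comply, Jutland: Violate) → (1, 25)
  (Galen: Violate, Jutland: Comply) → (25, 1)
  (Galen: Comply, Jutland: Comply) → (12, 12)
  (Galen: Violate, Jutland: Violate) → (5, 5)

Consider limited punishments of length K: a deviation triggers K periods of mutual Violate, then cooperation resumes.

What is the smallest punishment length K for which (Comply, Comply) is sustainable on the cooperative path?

No profitable deviation requires (12−5)(ρ+…+ρ^K) ≥ 25−12, i.e. ρ+…+ρ^K ≥ 13/7 ≈ 1.8571.
With ρ = 4/5, the partial sums are K=1: 0.8000, K=2: 1.4400, K=3: 1.9520.
K = 3 is the first length at which the sum reaches 1.8571.

3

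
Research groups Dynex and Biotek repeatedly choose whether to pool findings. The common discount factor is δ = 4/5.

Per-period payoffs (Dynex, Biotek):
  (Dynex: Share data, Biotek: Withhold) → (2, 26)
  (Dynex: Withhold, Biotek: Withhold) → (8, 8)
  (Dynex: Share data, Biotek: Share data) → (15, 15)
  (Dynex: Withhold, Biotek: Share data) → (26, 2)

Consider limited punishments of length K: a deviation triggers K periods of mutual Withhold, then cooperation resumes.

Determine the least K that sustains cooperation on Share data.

Need Σ_{k=1}^{K} δ^k ≥ (26−15)/(15−8) = 1.5714 at δ = 4/5.
At K = 2 the sum is 1.4400 < 1.5714; at K = 3 it is 1.9520 ≥ 1.5714.
So the minimum punishment length is K = 3.

3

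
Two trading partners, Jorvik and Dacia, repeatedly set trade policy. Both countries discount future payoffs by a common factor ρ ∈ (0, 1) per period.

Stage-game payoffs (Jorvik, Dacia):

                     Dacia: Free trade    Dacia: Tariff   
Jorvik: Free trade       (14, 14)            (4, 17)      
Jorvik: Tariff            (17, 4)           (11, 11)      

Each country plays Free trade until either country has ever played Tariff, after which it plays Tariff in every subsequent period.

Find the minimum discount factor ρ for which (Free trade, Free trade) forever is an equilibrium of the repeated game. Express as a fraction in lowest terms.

Cooperation forever yields 14 each period: 14/(1−ρ).
Deviating yields 17 once, then 11 forever: 17 + 11ρ/(1−ρ).
No profitable deviation requires 14/(1−ρ) ≥ 17 + 11ρ/(1−ρ).
Multiplying by (1−ρ): 14 ≥ 17(1−ρ) + 11ρ = 17 − 6ρ.
So 6ρ ≥ 3, i.e. ρ ≥ 3/6 = 1/2.

1/2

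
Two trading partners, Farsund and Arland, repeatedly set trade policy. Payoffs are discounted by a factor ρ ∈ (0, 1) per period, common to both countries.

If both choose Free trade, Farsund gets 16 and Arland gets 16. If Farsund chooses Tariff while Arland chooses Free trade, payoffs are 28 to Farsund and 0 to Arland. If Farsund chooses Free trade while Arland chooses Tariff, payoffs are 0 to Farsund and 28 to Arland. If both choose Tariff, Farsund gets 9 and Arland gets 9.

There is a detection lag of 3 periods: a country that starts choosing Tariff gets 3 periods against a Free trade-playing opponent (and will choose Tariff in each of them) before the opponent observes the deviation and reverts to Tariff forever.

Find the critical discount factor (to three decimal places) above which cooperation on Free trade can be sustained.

0.858

Deviating for the 3 undetected periods gains 28−16 = 12 per period over cooperation, then loses 16−9 = 7 per period forever once punishment starts.
Gain: 12(1 + ρ + … + ρ^2); loss: 7·ρ^3/(1−ρ).
No profitable deviation ⇔ 12(1−ρ^3) ≤ 7·ρ^3, i.e. ρ^3 ≥ 12/(12+7) = 12/19.
Hence ρ ≥ (12/19)^(1/3) ≈ 0.858.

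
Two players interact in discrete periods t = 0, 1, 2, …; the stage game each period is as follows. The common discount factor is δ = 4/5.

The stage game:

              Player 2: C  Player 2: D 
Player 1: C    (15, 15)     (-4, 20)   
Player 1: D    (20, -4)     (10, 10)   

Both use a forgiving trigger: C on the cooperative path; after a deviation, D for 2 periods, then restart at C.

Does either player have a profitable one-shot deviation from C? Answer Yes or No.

No

Comparing payoff streams over the 3 periods until play realigns: cooperate → 15(1+δ+…+δ^2); deviate → 20 + 10(δ+…+δ^2).
Cooperation is sustained iff (15−10)(δ+…+δ^2) ≥ 20−15.
δ+…+δ^2 = 4/5·(1−(4/5)^2)/(1−4/5) = 1.4400, and (20−15)/(15−10) = 1.0000.
1.4400 ≥ 1.0000, so cooperation is sustainable.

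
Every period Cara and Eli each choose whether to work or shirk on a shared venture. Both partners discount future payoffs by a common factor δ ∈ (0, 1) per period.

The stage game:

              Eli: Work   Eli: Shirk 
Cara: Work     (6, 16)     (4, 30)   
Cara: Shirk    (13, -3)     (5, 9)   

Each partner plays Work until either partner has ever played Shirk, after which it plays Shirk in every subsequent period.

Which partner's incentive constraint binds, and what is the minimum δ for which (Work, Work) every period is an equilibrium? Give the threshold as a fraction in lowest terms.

For Cara: deviation gain 13−6 = 7, per-period punishment loss 6−5 = 1. IC gives δ ≥ 7/8.
For Eli: gain 14, loss 7 per period, so δ ≥ 14/21 = 2/3.
The tighter constraint is Cara's, so cooperation needs δ ≥ 7/8.

Cara; δ ≥ 7/8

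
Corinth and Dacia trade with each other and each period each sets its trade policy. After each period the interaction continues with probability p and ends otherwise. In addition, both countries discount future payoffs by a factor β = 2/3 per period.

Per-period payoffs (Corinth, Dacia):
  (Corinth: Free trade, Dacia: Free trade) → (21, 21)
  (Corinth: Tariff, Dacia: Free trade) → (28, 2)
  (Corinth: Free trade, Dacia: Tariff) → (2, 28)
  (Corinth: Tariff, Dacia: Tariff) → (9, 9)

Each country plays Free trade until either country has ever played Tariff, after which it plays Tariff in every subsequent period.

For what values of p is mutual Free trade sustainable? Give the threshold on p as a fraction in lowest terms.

Expected continuation weight on next period's payoff is β·p = 2/3·p, which plays the role of the discount factor.
Cooperation requires 2/3·p ≥ (28−21)/(28−9) = 7/19, hence p ≥ 21/38.

21/38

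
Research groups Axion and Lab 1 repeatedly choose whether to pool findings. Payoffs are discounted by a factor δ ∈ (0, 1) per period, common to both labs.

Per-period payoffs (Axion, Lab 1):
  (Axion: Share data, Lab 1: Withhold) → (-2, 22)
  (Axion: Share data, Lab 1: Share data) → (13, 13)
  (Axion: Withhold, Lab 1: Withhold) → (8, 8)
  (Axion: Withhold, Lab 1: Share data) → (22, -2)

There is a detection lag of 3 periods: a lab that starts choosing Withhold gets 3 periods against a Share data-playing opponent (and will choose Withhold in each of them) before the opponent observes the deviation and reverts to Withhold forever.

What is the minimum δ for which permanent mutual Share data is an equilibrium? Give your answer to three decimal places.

0.863

Deviating for the 3 undetected periods gains 22−13 = 9 per period over cooperation, then loses 13−8 = 5 per period forever once punishment starts.
Gain: 9(1 + δ + … + δ^2); loss: 5·δ^3/(1−δ).
No profitable deviation ⇔ 9(1−δ^3) ≤ 5·δ^3, i.e. δ^3 ≥ 9/(9+5) = 9/14.
Hence δ ≥ (9/14)^(1/3) ≈ 0.863.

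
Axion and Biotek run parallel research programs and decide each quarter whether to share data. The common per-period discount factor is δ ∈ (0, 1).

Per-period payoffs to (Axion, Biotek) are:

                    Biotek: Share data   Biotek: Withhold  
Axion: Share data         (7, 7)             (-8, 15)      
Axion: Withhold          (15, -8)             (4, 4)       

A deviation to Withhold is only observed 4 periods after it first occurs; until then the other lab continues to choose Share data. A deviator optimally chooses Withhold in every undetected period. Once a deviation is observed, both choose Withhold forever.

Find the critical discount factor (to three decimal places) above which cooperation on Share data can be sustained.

A deviator earns 15 for 4 periods, then 4 forever; cooperating earns 7 forever. Multiplying the IC by (1−δ):
7 ≥ 15(1−δ^4) + 4δ^4, so 11·δ^4 ≥ 8 and δ^4 ≥ 8/11.
δ ≥ (8/11)^(1/4) ≈ 0.923.

0.923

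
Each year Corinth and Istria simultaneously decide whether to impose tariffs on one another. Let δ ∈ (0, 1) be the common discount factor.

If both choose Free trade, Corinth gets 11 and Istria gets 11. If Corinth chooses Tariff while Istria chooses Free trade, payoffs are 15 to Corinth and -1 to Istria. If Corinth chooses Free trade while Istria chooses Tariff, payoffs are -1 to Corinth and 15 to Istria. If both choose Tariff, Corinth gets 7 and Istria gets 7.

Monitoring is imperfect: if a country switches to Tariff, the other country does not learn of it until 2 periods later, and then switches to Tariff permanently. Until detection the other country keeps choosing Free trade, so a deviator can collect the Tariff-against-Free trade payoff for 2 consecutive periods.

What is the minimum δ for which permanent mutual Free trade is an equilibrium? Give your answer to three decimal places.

Deviating for the 2 undetected periods gains 15−11 = 4 per period over cooperation, then loses 11−7 = 4 per period forever once punishment starts.
Gain: 4(1 + δ + … + δ^1); loss: 4·δ^2/(1−δ).
No profitable deviation ⇔ 4(1−δ^2) ≤ 4·δ^2, i.e. δ^2 ≥ 4/(4+4) = 1/2.
Hence δ ≥ (1/2)^(1/2) ≈ 0.707.

0.707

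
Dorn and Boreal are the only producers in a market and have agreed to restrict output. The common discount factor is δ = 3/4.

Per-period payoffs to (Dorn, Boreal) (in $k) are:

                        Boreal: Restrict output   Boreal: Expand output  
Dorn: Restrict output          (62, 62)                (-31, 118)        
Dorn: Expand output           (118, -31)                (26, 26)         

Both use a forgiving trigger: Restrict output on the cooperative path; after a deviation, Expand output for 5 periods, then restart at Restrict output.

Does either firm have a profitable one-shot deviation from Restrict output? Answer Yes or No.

No

Comparing payoff streams over the 6 periods until play realigns: cooperate → 62(1+δ+…+δ^5); deviate → 118 + 26(δ+…+δ^5).
Cooperation is sustained iff (62−26)(δ+…+δ^5) ≥ 118−62.
δ+…+δ^5 = 3/4·(1−(3/4)^5)/(1−3/4) = 2.2881, and (118−62)/(62−26) = 1.5556.
2.2881 ≥ 1.5556, so cooperation is sustainable.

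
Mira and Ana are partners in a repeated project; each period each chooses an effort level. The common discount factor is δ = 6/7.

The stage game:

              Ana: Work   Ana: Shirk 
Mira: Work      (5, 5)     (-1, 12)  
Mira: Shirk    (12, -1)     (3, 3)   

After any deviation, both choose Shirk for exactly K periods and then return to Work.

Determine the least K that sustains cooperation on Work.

Need Σ_{k=1}^{K} δ^k ≥ (12−5)/(5−3) = 3.5000 at δ = 6/7.
At K = 5 the sum is 3.2240 < 3.5000; at K = 6 it is 3.6206 ≥ 3.5000.
So the minimum punishment length is K = 6.

6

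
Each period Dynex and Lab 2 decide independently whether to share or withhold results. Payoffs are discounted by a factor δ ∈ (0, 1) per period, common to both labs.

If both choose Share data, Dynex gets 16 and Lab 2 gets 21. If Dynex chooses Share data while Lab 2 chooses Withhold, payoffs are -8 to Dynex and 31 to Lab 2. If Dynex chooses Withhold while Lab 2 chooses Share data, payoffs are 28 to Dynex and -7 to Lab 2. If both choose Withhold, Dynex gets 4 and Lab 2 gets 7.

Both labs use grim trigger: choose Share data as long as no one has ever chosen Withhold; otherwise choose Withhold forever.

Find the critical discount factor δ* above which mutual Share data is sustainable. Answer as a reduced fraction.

1/2

For Dynex: deviation gain 28−16 = 12, per-period punishment loss 16−4 = 12. IC gives δ ≥ 12/24 = 1/2.
For Lab 2: gain 10, loss 14 per period, so δ ≥ 10/24 = 5/12.
The tighter constraint is Dynex's, so cooperation needs δ ≥ 1/2.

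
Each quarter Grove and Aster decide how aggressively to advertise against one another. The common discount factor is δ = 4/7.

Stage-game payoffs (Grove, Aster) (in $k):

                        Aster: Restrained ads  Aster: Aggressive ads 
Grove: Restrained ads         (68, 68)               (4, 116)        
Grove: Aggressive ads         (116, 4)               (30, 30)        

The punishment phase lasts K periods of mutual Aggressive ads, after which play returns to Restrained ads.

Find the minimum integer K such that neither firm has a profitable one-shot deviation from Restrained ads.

6

IC: δ(1−δ^K)/(1−δ) ≥ (116−68)/(68−30) = 24/19.
With δ = 4/7: need 1 − δ^K ≥ 24/19·(1−4/7)/(4/7), i.e. δ^K ≤ 0.0526.
Since (4/7)^5 = 0.0609 and (4/7)^6 = 0.0348, the smallest such K is 6.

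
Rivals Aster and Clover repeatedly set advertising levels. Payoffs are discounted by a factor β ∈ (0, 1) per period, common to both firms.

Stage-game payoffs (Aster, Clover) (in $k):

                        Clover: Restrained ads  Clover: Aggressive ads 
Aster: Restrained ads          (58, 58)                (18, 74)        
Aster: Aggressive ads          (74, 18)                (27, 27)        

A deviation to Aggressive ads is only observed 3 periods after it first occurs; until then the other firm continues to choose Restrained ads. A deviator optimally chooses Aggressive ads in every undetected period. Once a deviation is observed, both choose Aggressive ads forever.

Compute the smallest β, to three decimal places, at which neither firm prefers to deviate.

0.698

Deviating for the 3 undetected periods gains 74−58 = 16 per period over cooperation, then loses 58−27 = 31 per period forever once punishment starts.
Gain: 16(1 + β + … + β^2); loss: 31·β^3/(1−β).
No profitable deviation ⇔ 16(1−β^3) ≤ 31·β^3, i.e. β^3 ≥ 16/(16+31) = 16/47.
Hence β ≥ (16/47)^(1/3) ≈ 0.698.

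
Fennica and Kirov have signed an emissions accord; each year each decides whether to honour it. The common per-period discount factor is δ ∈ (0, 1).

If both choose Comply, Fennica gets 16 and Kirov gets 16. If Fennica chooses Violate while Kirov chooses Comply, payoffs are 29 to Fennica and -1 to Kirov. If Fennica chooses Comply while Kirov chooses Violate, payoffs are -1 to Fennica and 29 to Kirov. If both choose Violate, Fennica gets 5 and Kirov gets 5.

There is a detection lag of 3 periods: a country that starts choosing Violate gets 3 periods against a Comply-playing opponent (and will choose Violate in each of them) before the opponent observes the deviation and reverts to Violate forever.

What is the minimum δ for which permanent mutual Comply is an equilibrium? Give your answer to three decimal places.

0.815

A deviator earns 29 for 3 periods, then 5 forever; cooperating earns 16 forever. Multiplying the IC by (1−δ):
16 ≥ 29(1−δ^3) + 5δ^3, so 24·δ^3 ≥ 13 and δ^3 ≥ 13/24.
δ ≥ (13/24)^(1/3) ≈ 0.815.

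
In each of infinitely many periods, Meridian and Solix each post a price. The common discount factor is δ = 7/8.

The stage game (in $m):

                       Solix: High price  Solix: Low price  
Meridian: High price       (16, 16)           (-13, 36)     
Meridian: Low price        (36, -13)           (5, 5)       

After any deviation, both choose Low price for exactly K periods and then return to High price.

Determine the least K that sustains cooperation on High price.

3

IC: δ(1−δ^K)/(1−δ) ≥ (36−16)/(16−5) = 20/11.
With δ = 7/8: need 1 − δ^K ≥ 20/11·(1−7/8)/(7/8), i.e. δ^K ≤ 0.7403.
Since (7/8)^2 = 0.7656 and (7/8)^3 = 0.6699, the smallest such K is 3.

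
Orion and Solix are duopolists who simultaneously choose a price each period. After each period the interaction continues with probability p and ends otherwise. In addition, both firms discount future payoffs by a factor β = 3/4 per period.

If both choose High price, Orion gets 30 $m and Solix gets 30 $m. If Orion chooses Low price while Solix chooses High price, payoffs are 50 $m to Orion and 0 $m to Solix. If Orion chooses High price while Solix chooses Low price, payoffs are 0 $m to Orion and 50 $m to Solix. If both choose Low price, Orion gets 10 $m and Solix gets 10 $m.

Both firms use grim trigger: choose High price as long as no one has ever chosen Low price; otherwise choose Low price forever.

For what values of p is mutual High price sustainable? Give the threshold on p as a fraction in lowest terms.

With continuation probability p and discount β, the effective per-period discount factor is βp.
Grim-trigger IC: βp ≥ (50−30)/(50−10) = 1/2.
So p ≥ (1/2)/(3/4) = 2/3.

2/3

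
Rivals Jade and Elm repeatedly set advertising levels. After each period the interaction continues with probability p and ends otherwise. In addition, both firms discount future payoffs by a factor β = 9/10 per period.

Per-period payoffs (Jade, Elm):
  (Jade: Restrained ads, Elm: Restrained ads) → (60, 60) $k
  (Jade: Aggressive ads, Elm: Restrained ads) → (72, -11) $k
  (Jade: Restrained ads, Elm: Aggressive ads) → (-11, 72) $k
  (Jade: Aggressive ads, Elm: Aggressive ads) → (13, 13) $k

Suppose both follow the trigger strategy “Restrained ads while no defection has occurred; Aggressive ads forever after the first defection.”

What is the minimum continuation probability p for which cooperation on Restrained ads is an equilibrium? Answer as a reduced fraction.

40/177

With continuation probability p and discount β, the effective per-period discount factor is βp.
Grim-trigger IC: βp ≥ (72−60)/(72−13) = 12/59.
So p ≥ (12/59)/(9/10) = 40/177.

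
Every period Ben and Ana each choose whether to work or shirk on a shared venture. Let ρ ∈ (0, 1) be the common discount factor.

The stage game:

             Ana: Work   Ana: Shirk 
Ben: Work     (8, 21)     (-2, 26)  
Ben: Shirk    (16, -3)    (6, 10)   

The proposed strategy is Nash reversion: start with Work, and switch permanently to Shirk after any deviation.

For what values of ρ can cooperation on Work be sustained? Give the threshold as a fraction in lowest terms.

Ben: cooperation gives 8 each period; deviation gives 16 once then 6 forever.
  8/(1−ρ) ≥ 16 + 6ρ/(1−ρ) ⇒ ρ ≥ 8/10 = 4/5.
Ana: cooperation gives 21 each period; deviation gives 26 once then 10 forever.
  ρ ≥ 5/16.
Both must hold, so the binding constraint is Ben's: ρ ≥ 4/5.

4/5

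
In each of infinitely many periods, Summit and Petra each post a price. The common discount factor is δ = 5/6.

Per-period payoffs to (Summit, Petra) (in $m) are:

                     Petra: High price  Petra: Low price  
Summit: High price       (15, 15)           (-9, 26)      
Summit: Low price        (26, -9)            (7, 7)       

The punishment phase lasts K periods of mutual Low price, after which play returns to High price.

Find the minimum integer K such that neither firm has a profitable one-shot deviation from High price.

Need Σ_{k=1}^{K} δ^k ≥ (26−15)/(15−7) = 1.3750 at δ = 5/6.
At K = 1 the sum is 0.8333 < 1.3750; at K = 2 it is 1.5278 ≥ 1.3750.
So the minimum punishment length is K = 2.

2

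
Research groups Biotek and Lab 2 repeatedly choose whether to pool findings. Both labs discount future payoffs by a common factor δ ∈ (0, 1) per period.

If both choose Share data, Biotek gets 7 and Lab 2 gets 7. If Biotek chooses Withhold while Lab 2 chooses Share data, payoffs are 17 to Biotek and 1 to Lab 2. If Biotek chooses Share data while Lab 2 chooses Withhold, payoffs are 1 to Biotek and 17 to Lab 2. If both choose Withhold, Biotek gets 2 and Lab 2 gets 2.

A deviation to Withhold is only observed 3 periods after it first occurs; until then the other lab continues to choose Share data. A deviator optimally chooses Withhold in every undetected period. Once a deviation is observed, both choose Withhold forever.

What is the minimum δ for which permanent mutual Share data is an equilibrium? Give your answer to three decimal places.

Deviating for the 3 undetected periods gains 17−7 = 10 per period over cooperation, then loses 7−2 = 5 per period forever once punishment starts.
Gain: 10(1 + δ + … + δ^2); loss: 5·δ^3/(1−δ).
No profitable deviation ⇔ 10(1−δ^3) ≤ 5·δ^3, i.e. δ^3 ≥ 10/(10+5) = 2/3.
Hence δ ≥ (2/3)^(1/3) ≈ 0.874.

0.874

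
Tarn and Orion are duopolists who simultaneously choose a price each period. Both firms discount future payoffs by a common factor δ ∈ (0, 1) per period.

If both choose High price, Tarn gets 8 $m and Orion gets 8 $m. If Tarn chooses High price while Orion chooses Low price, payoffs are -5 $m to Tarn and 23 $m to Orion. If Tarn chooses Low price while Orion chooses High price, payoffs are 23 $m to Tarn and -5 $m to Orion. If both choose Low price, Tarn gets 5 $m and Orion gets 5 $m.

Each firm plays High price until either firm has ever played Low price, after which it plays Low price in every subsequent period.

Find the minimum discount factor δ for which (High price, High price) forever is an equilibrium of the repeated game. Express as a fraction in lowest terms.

5/6

Cooperation forever yields 8 each period: 8/(1−δ).
Deviating yields 23 once, then 5 forever: 23 + 5δ/(1−δ).
No profitable deviation requires 8/(1−δ) ≥ 23 + 5δ/(1−δ).
Multiplying by (1−δ): 8 ≥ 23(1−δ) + 5δ = 23 − 18δ.
So 18δ ≥ 15, i.e. δ ≥ 15/18 = 5/6.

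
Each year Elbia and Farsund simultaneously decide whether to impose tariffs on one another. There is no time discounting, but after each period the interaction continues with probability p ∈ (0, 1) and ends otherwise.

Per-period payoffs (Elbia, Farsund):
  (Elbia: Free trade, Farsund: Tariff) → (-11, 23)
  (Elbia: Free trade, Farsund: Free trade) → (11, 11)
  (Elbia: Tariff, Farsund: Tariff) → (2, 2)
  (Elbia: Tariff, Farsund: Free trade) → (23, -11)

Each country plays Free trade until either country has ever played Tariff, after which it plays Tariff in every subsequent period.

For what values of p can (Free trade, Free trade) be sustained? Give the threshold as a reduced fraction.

4/7

With no time discounting, the continuation probability p plays the role of the discount factor.
Grim-trigger IC: 11/(1−p) ≥ 23 + 2p/(1−p) ⇒ p ≥ (23−11)/(23−2) = 4/7.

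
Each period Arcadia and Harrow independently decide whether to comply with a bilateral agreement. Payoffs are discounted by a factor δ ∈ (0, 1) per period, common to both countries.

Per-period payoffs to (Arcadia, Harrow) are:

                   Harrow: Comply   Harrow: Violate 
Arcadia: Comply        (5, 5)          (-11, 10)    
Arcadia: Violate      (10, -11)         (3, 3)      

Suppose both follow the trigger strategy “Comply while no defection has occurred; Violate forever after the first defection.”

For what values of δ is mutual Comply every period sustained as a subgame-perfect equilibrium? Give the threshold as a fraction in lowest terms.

Under grim trigger the critical discount factor is (T−C)/(T−P) with T = 10, C = 5, P = 3.
δ* = (10−5)/(10−3) = 5/7.

5/7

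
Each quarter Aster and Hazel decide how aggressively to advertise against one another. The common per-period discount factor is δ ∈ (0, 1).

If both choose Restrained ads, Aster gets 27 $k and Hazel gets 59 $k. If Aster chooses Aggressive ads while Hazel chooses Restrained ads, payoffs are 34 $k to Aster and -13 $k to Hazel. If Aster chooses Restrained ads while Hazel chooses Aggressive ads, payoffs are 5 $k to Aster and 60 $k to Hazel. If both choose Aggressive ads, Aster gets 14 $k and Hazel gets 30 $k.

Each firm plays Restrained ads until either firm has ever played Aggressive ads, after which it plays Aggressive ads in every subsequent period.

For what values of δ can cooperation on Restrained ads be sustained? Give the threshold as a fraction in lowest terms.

7/20

For Aster: deviation gain 34−27 = 7, per-period punishment loss 27−14 = 13. IC gives δ ≥ 7/20.
For Hazel: gain 1, loss 29 per period, so δ ≥ 1/30.
The tighter constraint is Aster's, so cooperation needs δ ≥ 7/20.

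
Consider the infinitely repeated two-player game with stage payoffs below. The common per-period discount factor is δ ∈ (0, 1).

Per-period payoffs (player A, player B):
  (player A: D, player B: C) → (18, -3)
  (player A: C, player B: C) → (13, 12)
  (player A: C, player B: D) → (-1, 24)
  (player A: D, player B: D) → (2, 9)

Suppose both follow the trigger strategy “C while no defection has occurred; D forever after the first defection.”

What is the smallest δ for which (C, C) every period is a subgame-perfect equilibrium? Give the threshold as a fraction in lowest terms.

4/5

player A's threshold: (18−13)/(18−2) = 5/16.
player B's threshold: (24−12)/(24−9) = 4/5.
5/16 < 4/5, so player B binds and δ* = 4/5.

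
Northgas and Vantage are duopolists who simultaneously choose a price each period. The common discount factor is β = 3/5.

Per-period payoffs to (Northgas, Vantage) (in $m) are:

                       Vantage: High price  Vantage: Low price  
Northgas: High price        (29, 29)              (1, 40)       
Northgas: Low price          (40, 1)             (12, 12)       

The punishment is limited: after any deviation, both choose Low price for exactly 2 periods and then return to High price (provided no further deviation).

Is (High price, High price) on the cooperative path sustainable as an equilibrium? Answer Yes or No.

Comparing payoff streams over the 3 periods until play realigns: cooperate → 29(1+β+…+β^2); deviate → 40 + 12(β+…+β^2).
Cooperation is sustained iff (29−12)(β+…+β^2) ≥ 40−29.
β+…+β^2 = 3/5·(1−(3/5)^2)/(1−3/5) = 0.9600, and (40−29)/(29−12) = 0.6471.
0.9600 ≥ 0.6471, so cooperation is sustainable.

Yes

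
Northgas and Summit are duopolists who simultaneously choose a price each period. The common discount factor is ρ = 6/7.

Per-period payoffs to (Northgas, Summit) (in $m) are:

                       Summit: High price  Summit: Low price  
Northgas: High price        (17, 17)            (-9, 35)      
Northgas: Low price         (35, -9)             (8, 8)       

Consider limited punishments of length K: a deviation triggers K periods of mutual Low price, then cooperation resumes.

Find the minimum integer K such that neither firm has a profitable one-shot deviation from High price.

Need Σ_{k=1}^{K} ρ^k ≥ (35−17)/(17−8) = 2.0000 at ρ = 6/7.
At K = 2 the sum is 1.5918 < 2.0000; at K = 3 it is 2.2216 ≥ 2.0000.
So the minimum punishment length is K = 3.

3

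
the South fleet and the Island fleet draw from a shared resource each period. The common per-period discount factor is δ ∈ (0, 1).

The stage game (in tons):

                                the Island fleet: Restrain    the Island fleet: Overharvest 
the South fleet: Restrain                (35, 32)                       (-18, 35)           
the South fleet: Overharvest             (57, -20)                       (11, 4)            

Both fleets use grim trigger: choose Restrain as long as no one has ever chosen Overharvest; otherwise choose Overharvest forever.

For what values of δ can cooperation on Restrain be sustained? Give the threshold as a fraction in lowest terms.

For the South fleet: deviation gain 57−35 = 22, per-period punishment loss 35−11 = 24. IC gives δ ≥ 22/46 = 11/23.
For the Island fleet: gain 3, loss 28 per period, so δ ≥ 3/31.
The tighter constraint is the South fleet's, so cooperation needs δ ≥ 11/23.

11/23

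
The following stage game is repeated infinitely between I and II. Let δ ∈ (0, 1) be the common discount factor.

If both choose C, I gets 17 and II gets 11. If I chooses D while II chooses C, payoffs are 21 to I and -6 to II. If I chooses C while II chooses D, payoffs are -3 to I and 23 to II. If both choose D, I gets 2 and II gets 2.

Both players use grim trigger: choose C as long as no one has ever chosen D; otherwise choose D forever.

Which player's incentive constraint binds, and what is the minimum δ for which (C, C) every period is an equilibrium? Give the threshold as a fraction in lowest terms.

I: cooperation gives 17 each period; deviation gives 21 once then 2 forever.
  17/(1−δ) ≥ 21 + 2δ/(1−δ) ⇒ δ ≥ 4/19.
II: cooperation gives 11 each period; deviation gives 23 once then 2 forever.
  δ ≥ 12/21 = 4/7.
Both must hold, so the binding constraint is II's: δ ≥ 4/7.

II; δ ≥ 4/7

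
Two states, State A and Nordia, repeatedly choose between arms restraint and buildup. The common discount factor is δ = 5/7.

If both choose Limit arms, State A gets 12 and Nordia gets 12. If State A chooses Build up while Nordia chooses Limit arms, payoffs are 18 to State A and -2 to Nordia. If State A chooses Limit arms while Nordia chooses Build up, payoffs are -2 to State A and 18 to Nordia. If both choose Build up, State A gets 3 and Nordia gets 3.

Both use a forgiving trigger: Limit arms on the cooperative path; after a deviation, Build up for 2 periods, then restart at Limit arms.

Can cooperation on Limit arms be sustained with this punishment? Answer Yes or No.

Yes

A one-shot deviation gives 18 now, then 3 for 2 periods, then back to 12.
Gain from deviating: (18−12) today; loss: (12−3) in each of the next 2 periods.
No-deviation condition: (12−3)(δ+…+δ^2) ≥ 18−12, i.e. δ+…+δ^2 ≥ 2/3.
At δ = 5/7: δ+…+δ^2 = 1.2245 ≥ 0.6667.
So cooperation is sustainable.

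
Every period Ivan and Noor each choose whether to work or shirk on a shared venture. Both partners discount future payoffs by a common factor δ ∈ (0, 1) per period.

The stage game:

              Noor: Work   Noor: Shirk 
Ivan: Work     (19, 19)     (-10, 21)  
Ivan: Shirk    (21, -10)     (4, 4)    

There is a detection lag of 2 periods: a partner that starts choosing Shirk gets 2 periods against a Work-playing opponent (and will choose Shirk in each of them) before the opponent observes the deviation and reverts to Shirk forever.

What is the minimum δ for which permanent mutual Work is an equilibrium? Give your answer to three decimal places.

0.343

Deviating for the 2 undetected periods gains 21−19 = 2 per period over cooperation, then loses 19−4 = 15 per period forever once punishment starts.
Gain: 2(1 + δ + … + δ^1); loss: 15·δ^2/(1−δ).
No profitable deviation ⇔ 2(1−δ^2) ≤ 15·δ^2, i.e. δ^2 ≥ 2/(2+15) = 2/17.
Hence δ ≥ (2/17)^(1/2) ≈ 0.343.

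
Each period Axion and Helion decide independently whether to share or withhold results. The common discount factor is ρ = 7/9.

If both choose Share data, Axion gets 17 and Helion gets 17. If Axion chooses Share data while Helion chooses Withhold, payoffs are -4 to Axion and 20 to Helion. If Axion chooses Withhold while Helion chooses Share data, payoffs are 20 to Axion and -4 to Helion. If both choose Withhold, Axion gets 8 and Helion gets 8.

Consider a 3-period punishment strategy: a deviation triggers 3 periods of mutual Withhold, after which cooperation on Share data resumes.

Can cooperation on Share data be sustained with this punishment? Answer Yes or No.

Comparing payoff streams over the 4 periods until play realigns: cooperate → 17(1+ρ+…+ρ^3); deviate → 20 + 8(ρ+…+ρ^3).
Cooperation is sustained iff (17−8)(ρ+…+ρ^3) ≥ 20−17.
ρ+…+ρ^3 = 7/9·(1−(7/9)^3)/(1−7/9) = 1.8532, and (20−17)/(17−8) = 0.3333.
1.8532 ≥ 0.3333, so cooperation is sustainable.

Yes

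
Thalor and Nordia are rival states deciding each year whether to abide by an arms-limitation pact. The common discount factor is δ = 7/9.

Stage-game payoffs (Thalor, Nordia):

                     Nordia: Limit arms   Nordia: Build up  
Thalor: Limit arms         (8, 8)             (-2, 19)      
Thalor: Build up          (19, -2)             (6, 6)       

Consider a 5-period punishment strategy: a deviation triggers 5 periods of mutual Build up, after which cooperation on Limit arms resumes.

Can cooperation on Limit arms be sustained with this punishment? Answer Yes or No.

Comparing payoff streams over the 6 periods until play realigns: cooperate → 8(1+δ+…+δ^5); deviate → 19 + 6(δ+…+δ^5).
Cooperation is sustained iff (8−6)(δ+…+δ^5) ≥ 19−8.
δ+…+δ^5 = 7/9·(1−(7/9)^5)/(1−7/9) = 2.5038, and (19−8)/(8−6) = 5.5000.
2.5038 < 5.5000, so cooperation is not sustainable.

No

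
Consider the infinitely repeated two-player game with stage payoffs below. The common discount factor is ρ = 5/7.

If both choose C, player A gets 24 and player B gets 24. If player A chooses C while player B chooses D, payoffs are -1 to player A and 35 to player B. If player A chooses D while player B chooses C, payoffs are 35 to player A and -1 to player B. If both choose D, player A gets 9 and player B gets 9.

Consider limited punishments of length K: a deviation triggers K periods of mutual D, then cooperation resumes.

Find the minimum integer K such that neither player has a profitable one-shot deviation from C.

IC: ρ(1−ρ^K)/(1−ρ) ≥ (35−24)/(24−9) = 11/15.
With ρ = 5/7: need 1 − ρ^K ≥ 11/15·(1−5/7)/(5/7), i.e. ρ^K ≤ 0.7067.
Since (5/7)^1 = 0.7143 and (5/7)^2 = 0.5102, the smallest such K is 2.

2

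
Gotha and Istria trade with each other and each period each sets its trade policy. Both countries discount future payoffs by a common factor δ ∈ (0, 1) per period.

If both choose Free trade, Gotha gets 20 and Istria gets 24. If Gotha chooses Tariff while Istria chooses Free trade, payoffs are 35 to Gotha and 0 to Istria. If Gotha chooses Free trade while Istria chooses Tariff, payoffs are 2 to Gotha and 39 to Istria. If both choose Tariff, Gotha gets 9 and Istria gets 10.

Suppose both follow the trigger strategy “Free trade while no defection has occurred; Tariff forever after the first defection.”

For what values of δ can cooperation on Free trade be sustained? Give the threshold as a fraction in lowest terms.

15/26

Gotha: cooperation gives 20 each period; deviation gives 35 once then 9 forever.
  20/(1−δ) ≥ 35 + 9δ/(1−δ) ⇒ δ ≥ 15/26.
Istria: cooperation gives 24 each period; deviation gives 39 once then 10 forever.
  δ ≥ 15/29.
Both must hold, so the binding constraint is Gotha's: δ ≥ 15/26.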